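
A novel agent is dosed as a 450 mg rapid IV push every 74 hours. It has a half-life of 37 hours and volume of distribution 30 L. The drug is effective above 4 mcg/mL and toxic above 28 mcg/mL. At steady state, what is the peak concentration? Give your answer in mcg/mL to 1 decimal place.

20.0 mcg/mL

τ = 74 h = 2 half-lives, so f = (1/2)^2 = 0.25.
Accumulation ratio R = 1/(1 − f) = 1/0.75 = 4/3.
Single-dose peak C₀ = D/Vd = 450/30 = 15 mcg/mL.
Steady-state peak Cmax,ss = C₀·R = 15 × 4/3 ≈ 20.000 mcg/mL.
Peak 20.0 mcg/mL vs MTC 28 mcg/mL: below toxic threshold.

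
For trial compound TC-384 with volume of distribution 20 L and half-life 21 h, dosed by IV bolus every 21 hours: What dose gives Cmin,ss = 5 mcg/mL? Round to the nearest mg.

τ/t½ = 21/21 ≈ 1, so f = (1/2)^(21/21) ≈ 0.500000.
Cmin,ss = (D/Vd)·f/(1−f), so D = Cmin,ss·Vd·(1−f)/f.
D = 5 × 20 × (1−f)/f ≈ 5 × 20 × 1.00000 ≈ 100.00 mg.

100 mg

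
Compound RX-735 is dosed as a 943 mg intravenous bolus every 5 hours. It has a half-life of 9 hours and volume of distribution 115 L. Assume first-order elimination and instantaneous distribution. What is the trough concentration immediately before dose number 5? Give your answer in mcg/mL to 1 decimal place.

13.7 mcg/mL

f = (1/2)^(τ/t½) = (1/2)^(5/9) ≈ 0.6804.
C₀ = D/Vd = 943/115 ≈ 8.200 mcg/mL.
Before the 5th dose, 4 doses have been given. Superposition: Cmin = C₀·(f + f² + … + f^4).
≈ 8.200 × (0.6804 + 0.4629 + 0.3150 + 0.2143) ≈ 8.200 × 1.6726 ≈ 13.715 mcg/mL.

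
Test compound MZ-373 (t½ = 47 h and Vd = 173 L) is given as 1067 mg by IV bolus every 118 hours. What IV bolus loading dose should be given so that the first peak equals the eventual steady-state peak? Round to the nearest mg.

1294 mg

f = (1/2)^(118/47) ≈ 0.175478; accumulation ratio R = 1/(1−f) ≈ 1.21282.
Loading dose to hit Cmax,ss on first dose: D_load = D_maint·R ≈ 1067 × 1.21282 ≈ 1294.08 mg.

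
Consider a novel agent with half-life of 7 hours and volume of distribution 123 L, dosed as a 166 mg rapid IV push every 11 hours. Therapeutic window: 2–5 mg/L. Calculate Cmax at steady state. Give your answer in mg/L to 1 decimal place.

k = ln2/t½ = ln2/7 ≈ 0.099021 h⁻¹; fraction remaining f = e^(−kτ) = e^(−0.099021×11) ≈ 0.3365.
At steady state, accumulation factor R = 1/(1 − e^(−kτ)) ≈ 1.5072.
Each bolus raises the concentration by D/Vd = 166/123 ≈ 1.350 mg/L.
Steady-state peak Cmax,ss = C₀·R ≈ 1.350 × 1.5072 ≈ 2.035 mg/L.
Peak 2.0 mg/L vs MTC 5 mg/L: below toxic threshold.

2.0 mg/L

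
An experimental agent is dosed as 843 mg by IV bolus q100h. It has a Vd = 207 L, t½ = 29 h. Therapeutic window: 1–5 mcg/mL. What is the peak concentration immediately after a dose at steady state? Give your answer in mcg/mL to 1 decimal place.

Over one 100-h interval, 100/29 ≈ 3.4483 half-lives elapse, leaving f ≈ 0.0916 of each dose.
Accumulation ratio R = 1/(1 − f) ≈ 1/0.9084 ≈ 1.1008.
Single-dose peak C₀ = D/Vd = 843/207 ≈ 4.072 mcg/mL.
Steady-state peak Cmax,ss = C₀·R ≈ 4.072 × 1.1008 ≈ 4.482 mcg/mL.
Peak 4.5 mcg/mL vs MTC 5 mcg/mL: below toxic threshold.

4.5 mcg/mL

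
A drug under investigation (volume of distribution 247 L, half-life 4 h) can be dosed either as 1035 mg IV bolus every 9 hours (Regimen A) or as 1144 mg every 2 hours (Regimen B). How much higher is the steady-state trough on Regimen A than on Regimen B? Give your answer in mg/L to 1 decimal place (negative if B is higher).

-10.1 mg/L

Regimen A: f = (1/2)^(9/4) ≈ 0.2102; Cmin,ss = (1035/247)·f/(1−f) ≈ 1.115 mg/L.
Regimen B: f = (1/2)^(2/4) ≈ 0.7071; Cmin,ss = (1144/247)·f/(1−f) ≈ 11.181 mg/L.
Difference ≈ 1.115 − 11.181 ≈ -10.066 mg/L.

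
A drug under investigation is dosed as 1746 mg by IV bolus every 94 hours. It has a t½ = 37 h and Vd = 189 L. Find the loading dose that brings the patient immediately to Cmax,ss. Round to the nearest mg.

2108 mg

f = (1/2)^(94/37) ≈ 0.171878; accumulation ratio R = 1/(1−f) ≈ 1.20755.
Loading dose to hit Cmax,ss on first dose: D_load = D_maint·R ≈ 1746 × 1.20755 ≈ 2108.38 mg.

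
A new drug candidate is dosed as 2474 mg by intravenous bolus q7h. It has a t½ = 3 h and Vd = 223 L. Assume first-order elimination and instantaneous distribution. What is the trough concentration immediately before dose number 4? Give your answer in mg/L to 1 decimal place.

2.7 mg/L

f = (1/2)^(τ/t½) = (1/2)^(7/3) ≈ 0.1984.
C₀ = D/Vd = 2474/223 ≈ 11.094 mg/L.
Before the 4th dose, 3 doses have been given. Superposition: Cmin = C₀·(f + f² + … + f^3).
≈ 11.094 × (0.1984 + 0.0394 + 0.0078) ≈ 11.094 × 0.2456 ≈ 2.725 mg/L.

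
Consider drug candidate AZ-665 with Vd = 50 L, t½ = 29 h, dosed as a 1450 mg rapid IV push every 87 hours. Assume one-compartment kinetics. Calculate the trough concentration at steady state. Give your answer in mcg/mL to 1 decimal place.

4.1 mcg/mL

τ = 87 h = 3 half-lives, so f = (1/2)^3 = 0.125.
At steady state, R = 1/(1 − 0.125) = 8/7.
Single-dose peak C₀ = D/Vd = 1450/50 = 29 mcg/mL.
Steady-state peak Cmax,ss = C₀·R = 29 × 8/7 ≈ 33.143 mcg/mL.
Steady-state trough Cmin,ss = Cmax,ss·f ≈ 33.143 × 0.125 ≈ 4.143 mcg/mL.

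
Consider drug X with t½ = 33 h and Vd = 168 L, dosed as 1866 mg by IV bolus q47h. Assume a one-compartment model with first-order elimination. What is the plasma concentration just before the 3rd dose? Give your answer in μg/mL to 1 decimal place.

5.7 μg/mL

f = (1/2)^(τ/t½) = (1/2)^(47/33) ≈ 0.3726.
C₀ = D/Vd = 1866/168 ≈ 11.107 μg/mL.
Before the 3rd dose, 2 doses have been given. Superposition: Cmin = C₀·(f + f²).
≈ 11.107 × (0.3726 + 0.1388) ≈ 11.107 × 0.5114 ≈ 5.680 μg/mL.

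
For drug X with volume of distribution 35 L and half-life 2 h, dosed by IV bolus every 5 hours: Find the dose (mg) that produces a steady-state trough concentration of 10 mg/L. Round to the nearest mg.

τ/t½ = 5/2 ≈ 2.5, so f = (1/2)^(5/2) ≈ 0.176777.
Cmin,ss = (D/Vd)·f/(1−f), so D = Cmin,ss·Vd·(1−f)/f.
D = 10 × 35 × (1−f)/f ≈ 10 × 35 × 4.65684 ≈ 1629.89 mg.

1630 mg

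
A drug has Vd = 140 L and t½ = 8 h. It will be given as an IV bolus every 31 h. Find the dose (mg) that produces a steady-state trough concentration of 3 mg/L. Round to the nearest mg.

5742 mg

τ/t½ = 31/8 ≈ 3.875, so f = (1/2)^(31/8) ≈ 0.068157.
Cmin,ss = (D/Vd)·f/(1−f), so D = Cmin,ss·Vd·(1−f)/f.
D = 3 × 140 × (1−f)/f ≈ 3 × 140 × 13.67201 ≈ 5742.24 mg.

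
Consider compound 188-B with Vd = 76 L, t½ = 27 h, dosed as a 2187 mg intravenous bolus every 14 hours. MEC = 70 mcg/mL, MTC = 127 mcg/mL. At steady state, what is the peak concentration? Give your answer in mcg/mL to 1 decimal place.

95.3 mcg/mL

τ/t½ = 14/27 ≈ 0.51852, so fraction remaining f = (1/2)^(14/27) ≈ 0.6981.
Accumulation ratio R = 1/(1 − f) ≈ 1/0.3019 ≈ 3.3124.
Each bolus raises the concentration by D/Vd = 2187/76 ≈ 28.776 mcg/mL.
Steady-state peak Cmax,ss = C₀·R ≈ 28.776 × 3.3124 ≈ 95.318 mcg/mL.
Peak 95.3 mcg/mL vs MTC 127 mcg/mL: below toxic threshold.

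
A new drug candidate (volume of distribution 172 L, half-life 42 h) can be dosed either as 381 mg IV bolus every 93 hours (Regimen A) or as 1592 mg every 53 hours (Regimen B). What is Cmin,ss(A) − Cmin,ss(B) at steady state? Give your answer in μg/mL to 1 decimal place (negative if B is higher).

-6.0 μg/mL

Regimen A: f = (1/2)^(93/42) ≈ 0.2155; Cmin,ss = (381/172)·f/(1−f) ≈ 0.608 μg/mL.
Regimen B: f = (1/2)^(53/42) ≈ 0.4170; Cmin,ss = (1592/172)·f/(1−f) ≈ 6.620 μg/mL.
Difference ≈ 0.608 − 6.620 ≈ -6.012 μg/mL.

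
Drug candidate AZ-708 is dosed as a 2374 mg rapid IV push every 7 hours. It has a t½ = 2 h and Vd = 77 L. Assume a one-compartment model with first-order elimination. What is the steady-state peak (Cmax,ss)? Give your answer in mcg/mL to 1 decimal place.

Over one 7-h interval, 7/2 ≈ 3.5 half-lives elapse, leaving f ≈ 0.0884 of each dose.
At steady state, accumulation factor R = 1/(1 − e^(−kτ)) ≈ 1.0970.
Single-dose peak C₀ = D/Vd = 2374/77 ≈ 30.831 mcg/mL.
Cmax,ss = C₀/(1 − f) ≈ 30.831/0.9116 ≈ 33.821 mcg/mL.

33.8 mcg/mL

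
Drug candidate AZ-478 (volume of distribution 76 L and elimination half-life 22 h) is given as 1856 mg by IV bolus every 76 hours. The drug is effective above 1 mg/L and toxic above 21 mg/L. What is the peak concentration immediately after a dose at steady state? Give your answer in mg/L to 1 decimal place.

26.9 mg/L

τ/t½ = 76/22 ≈ 3.4545, so fraction remaining f = (1/2)^(76/22) ≈ 0.0912.
Accumulation ratio R = 1/(1 − f) ≈ 1/0.9088 ≈ 1.1004.
Each bolus raises the concentration by D/Vd = 1856/76 ≈ 24.421 mg/L.
Steady-state peak Cmax,ss = C₀·R ≈ 24.421 × 1.1004 ≈ 26.873 mg/L.
Peak 26.9 mg/L vs MTC 21 mg/L: exceeds toxic threshold.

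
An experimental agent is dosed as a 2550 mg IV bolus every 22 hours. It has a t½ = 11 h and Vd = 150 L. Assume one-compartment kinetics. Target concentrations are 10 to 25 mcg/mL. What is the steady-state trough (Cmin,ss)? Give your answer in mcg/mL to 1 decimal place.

The dosing interval is 2 half-lives, so f = 2^(−2) = 0.25.
Accumulation ratio R = 1/(1 − f) = 1/0.75 = 4/3.
Single-dose peak C₀ = D/Vd = 2550/150 = 17 mcg/mL.
Steady-state peak Cmax,ss = C₀·R = 17 × 4/3 ≈ 22.667 mcg/mL.
Steady-state trough Cmin,ss = Cmax,ss·f ≈ 22.667 × 0.25 ≈ 5.667 mcg/mL.
Trough 5.7 mcg/mL vs MEC 10 mcg/mL: subtherapeutic.

5.7 mcg/mL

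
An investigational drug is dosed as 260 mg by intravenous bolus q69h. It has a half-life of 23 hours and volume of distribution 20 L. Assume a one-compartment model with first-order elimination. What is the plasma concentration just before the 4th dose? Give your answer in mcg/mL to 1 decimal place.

f = (1/2)^(τ/t½) = (1/2)^(69/23) ≈ 0.1250.
C₀ = D/Vd = 260/20 ≈ 13.000 mcg/mL.
Before the 4th dose, 3 doses have been given. Superposition: Cmin = C₀·(f + f² + … + f^3).
≈ 13.000 × (0.1250 + 0.0156 + 0.0020) ≈ 13.000 × 0.1426 ≈ 1.854 mcg/mL.

1.9 mcg/mL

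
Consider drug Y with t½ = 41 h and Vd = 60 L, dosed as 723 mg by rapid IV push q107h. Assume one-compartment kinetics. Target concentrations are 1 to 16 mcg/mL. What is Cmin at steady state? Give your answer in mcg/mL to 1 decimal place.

2.4 mcg/mL

τ/t½ = 107/41 ≈ 2.6098, so fraction remaining f = (1/2)^(107/41) ≈ 0.1638.
At steady state, accumulation factor R = 1/(1 − e^(−kτ)) ≈ 1.1959.
Each bolus raises the concentration by D/Vd = 723/60 ≈ 12.050 mcg/mL.
Cmax,ss = C₀/(1 − f) ≈ 12.050/0.8362 ≈ 14.410 mcg/mL.
Steady-state trough Cmin,ss = Cmax,ss·f ≈ 14.410 × 0.1638 ≈ 2.360 mcg/mL.
Trough 2.4 mcg/mL vs MEC 1 mcg/mL: adequate.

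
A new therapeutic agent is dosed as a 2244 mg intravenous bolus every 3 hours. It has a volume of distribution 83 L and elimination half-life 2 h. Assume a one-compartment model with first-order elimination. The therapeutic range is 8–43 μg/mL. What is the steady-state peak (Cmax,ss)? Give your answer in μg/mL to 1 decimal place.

41.8 μg/mL

τ/t½ = 3/2 ≈ 1.5, so fraction remaining f = (1/2)^(3/2) ≈ 0.3536.
At steady state, accumulation factor R = 1/(1 − e^(−kτ)) ≈ 1.5470.
Each bolus raises the concentration by D/Vd = 2244/83 ≈ 27.036 μg/mL.
Cmax,ss = C₀/(1 − f) ≈ 27.036/0.6464 ≈ 41.825 μg/mL.
Peak 41.8 μg/mL vs MTC 43 μg/mL: below toxic threshold.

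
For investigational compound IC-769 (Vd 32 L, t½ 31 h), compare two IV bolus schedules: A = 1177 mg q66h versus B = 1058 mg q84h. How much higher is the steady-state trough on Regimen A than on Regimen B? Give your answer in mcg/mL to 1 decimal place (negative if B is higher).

4.9 mcg/mL

Regimen A: f = (1/2)^(66/31) ≈ 0.2286; Cmin,ss = (1177/32)·f/(1−f) ≈ 10.900 mcg/mL.
Regimen B: f = (1/2)^(84/31) ≈ 0.1529; Cmin,ss = (1058/32)·f/(1−f) ≈ 5.968 mcg/mL.
Difference ≈ 10.900 − 5.968 ≈ 4.932 mcg/mL.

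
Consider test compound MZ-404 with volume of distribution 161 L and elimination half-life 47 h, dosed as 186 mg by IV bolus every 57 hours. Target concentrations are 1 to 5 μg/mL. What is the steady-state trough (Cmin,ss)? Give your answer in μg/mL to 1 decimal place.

0.9 μg/mL

τ/t½ = 57/47 ≈ 1.2128, so fraction remaining f = (1/2)^(57/47) ≈ 0.4314.
Accumulation ratio R = 1/(1 − f) ≈ 1/0.5686 ≈ 1.7587.
Each bolus raises the concentration by D/Vd = 186/161 ≈ 1.155 μg/mL.
Steady-state peak Cmax,ss = C₀·R ≈ 1.155 × 1.7587 ≈ 2.031 μg/mL.
One interval later, Cmin,ss = Cmax,ss·e^(−kτ) ≈ 2.031 × 0.4314 ≈ 0.876 μg/mL.
Trough 0.9 μg/mL vs MEC 1 μg/mL: subtherapeutic.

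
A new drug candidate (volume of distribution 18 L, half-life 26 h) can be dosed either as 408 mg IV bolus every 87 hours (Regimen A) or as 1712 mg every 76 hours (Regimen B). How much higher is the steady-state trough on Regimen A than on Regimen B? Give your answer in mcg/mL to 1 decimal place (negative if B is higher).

Regimen A: f = (1/2)^(87/26) ≈ 0.0983; Cmin,ss = (408/18)·f/(1−f) ≈ 2.471 mcg/mL.
Regimen B: f = (1/2)^(76/26) ≈ 0.1318; Cmin,ss = (1712/18)·f/(1−f) ≈ 14.439 mcg/mL.
Difference ≈ 2.471 − 14.439 ≈ -11.968 mcg/mL.

-12.0 mcg/mL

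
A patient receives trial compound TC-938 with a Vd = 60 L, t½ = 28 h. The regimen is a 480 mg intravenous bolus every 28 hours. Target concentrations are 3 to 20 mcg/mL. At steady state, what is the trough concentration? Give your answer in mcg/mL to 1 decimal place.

8.0 mcg/mL

τ = 28 h = 1 half-life, so f = (1/2)^1 = 0.5.
At steady state, R = 1/(1 − 0.5) = 2/1.
Single-dose peak C₀ = D/Vd = 480/60 = 8 mcg/mL.
Steady-state peak Cmax,ss = C₀·R = 8 × 2/1 ≈ 16.000 mcg/mL.
Steady-state trough Cmin,ss = Cmax,ss·f ≈ 16.000 × 0.5 ≈ 8.000 mcg/mL.
Trough 8.0 mcg/mL vs MEC 3 mcg/mL: adequate.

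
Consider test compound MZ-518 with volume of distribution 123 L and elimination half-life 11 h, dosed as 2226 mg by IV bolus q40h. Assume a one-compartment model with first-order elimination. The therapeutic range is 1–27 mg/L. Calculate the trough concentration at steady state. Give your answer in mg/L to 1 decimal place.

1.6 mg/L

k = ln2/t½ = ln2/11 ≈ 0.063013 h⁻¹; fraction remaining f = e^(−kτ) = e^(−0.063013×40) ≈ 0.0804.
Single-dose peak C₀ = D/Vd = 2226/123 ≈ 18.098 mg/L.
Steady-state trough Cmin,ss = C₀·f/(1−f) ≈ 18.098 × 0.0804/0.9196 ≈ 1.582 mg/L.
Trough 1.6 mg/L vs MEC 1 mg/L: adequate.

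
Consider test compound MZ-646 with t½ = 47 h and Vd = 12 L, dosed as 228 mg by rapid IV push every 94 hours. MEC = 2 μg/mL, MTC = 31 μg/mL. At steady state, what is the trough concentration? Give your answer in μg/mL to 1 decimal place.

6.3 μg/mL

τ = 94 h = 2 half-lives, so f = (1/2)^2 = 0.25.
Accumulation ratio R = 1/(1 − f) = 1/0.75 = 4/3.
Single-dose peak C₀ = D/Vd = 228/12 = 19 μg/mL.
Steady-state peak Cmax,ss = C₀·R = 19 × 4/3 ≈ 25.333 μg/mL.
Steady-state trough Cmin,ss = Cmax,ss·f ≈ 25.333 × 0.25 ≈ 6.333 μg/mL.
Trough 6.3 μg/mL vs MEC 2 μg/mL: adequate.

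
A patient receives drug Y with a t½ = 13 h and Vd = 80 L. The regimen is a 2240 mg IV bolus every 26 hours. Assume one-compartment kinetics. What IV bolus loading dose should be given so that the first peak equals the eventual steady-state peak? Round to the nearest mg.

2987 mg

f = (1/2)^(26/13) ≈ 0.250000; accumulation ratio R = 1/(1−f) ≈ 1.33333.
Loading dose to hit Cmax,ss on first dose: D_load = D_maint·R ≈ 2240 × 1.33333 ≈ 2986.66 mg.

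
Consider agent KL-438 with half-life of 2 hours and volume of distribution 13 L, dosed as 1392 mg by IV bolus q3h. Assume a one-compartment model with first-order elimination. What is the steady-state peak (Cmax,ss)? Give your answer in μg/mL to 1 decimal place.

k = ln2/t½ = ln2/2 ≈ 0.346574 h⁻¹; fraction remaining f = e^(−kτ) = e^(−0.346574×3) ≈ 0.3536.
Accumulation ratio R = 1/(1 − f) ≈ 1/0.6464 ≈ 1.5470.
Single-dose peak C₀ = D/Vd = 1392/13 ≈ 107.077 μg/mL.
Steady-state peak Cmax,ss = C₀·R ≈ 107.077 × 1.5470 ≈ 165.648 μg/mL.

165.6 μg/mL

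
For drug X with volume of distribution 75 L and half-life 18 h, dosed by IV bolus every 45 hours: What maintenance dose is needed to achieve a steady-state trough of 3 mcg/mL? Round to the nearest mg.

τ/t½ = 45/18 ≈ 2.5, so f = (1/2)^(45/18) ≈ 0.176777.
Cmin,ss = (D/Vd)·f/(1−f), so D = Cmin,ss·Vd·(1−f)/f.
D = 3 × 75 × (1−f)/f ≈ 3 × 75 × 4.65684 ≈ 1047.79 mg.

1048 mg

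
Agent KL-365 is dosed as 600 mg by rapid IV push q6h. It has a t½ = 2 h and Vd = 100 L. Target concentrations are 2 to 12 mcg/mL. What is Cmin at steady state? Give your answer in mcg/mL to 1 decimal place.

The dosing interval is 3 half-lives, so f = 2^(−3) = 0.125.
Accumulation ratio R = 1/(1 − f) = 1/0.875 = 8/7.
Single-dose peak C₀ = D/Vd = 600/100 = 6 mcg/mL.
Steady-state peak Cmax,ss = C₀·R = 6 × 8/7 ≈ 6.857 mcg/mL.
Steady-state trough Cmin,ss = Cmax,ss·f ≈ 6.857 × 0.125 ≈ 0.857 mcg/mL.
Trough 0.9 mcg/mL vs MEC 2 mcg/mL: subtherapeutic.

0.9 mcg/mL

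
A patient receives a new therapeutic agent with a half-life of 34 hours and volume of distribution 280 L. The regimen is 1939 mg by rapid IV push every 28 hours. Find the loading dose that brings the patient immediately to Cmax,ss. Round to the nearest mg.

f = (1/2)^(28/34) ≈ 0.565058; accumulation ratio R = 1/(1−f) ≈ 2.29916.
Loading dose to hit Cmax,ss on first dose: D_load = D_maint·R ≈ 1939 × 2.29916 ≈ 4458.07 mg.

4458 mg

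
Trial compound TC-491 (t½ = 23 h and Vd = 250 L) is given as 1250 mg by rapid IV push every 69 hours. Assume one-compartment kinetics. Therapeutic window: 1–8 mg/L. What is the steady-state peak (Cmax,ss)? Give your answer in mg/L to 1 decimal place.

5.7 mg/L

The dosing interval is 3 half-lives, so f = 2^(−3) = 0.125.
Accumulation ratio R = 1/(1 − f) = 1/0.875 = 8/7.
Single-dose peak C₀ = D/Vd = 1250/250 = 5 mg/L.
Steady-state peak Cmax,ss = C₀·R = 5 × 8/7 ≈ 5.714 mg/L.
Peak 5.7 mg/L vs MTC 8 mg/L: below toxic threshold.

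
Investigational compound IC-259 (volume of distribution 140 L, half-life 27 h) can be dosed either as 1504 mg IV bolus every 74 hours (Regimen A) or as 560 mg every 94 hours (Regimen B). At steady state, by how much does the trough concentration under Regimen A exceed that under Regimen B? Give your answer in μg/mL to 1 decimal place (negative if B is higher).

Regimen A: f = (1/2)^(74/27) ≈ 0.1496; Cmin,ss = (1504/140)·f/(1−f) ≈ 1.890 μg/mL.
Regimen B: f = (1/2)^(94/27) ≈ 0.0895; Cmin,ss = (560/140)·f/(1−f) ≈ 0.393 μg/mL.
Difference ≈ 1.890 − 0.393 ≈ 1.497 μg/mL.

1.5 μg/mL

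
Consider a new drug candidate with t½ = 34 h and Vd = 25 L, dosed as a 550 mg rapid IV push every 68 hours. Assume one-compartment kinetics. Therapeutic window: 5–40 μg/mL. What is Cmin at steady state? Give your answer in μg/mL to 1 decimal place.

The dosing interval is 2 half-lives, so f = 2^(−2) = 0.25.
Accumulation ratio R = 1/(1 − f) = 1/0.75 = 4/3.
Single-dose peak C₀ = D/Vd = 550/25 = 22 μg/mL.
Steady-state peak Cmax,ss = C₀·R = 22 × 4/3 ≈ 29.333 μg/mL.
Steady-state trough Cmin,ss = Cmax,ss·f ≈ 29.333 × 0.25 ≈ 7.333 μg/mL.
Trough 7.3 μg/mL vs MEC 5 μg/mL: adequate.

7.3 μg/mL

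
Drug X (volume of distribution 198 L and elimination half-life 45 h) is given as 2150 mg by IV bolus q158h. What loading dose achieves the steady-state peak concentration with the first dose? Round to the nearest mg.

f = (1/2)^(158/45) ≈ 0.087710; accumulation ratio R = 1/(1−f) ≈ 1.09614.
Loading dose to hit Cmax,ss on first dose: D_load = D_maint·R ≈ 2150 × 1.09614 ≈ 2356.70 mg.

2357 mg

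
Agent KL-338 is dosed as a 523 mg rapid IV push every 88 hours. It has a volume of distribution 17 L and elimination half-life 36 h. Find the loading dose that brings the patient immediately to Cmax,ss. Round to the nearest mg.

f = (1/2)^(88/36) ≈ 0.183717; accumulation ratio R = 1/(1−f) ≈ 1.22507.
Loading dose to hit Cmax,ss on first dose: D_load = D_maint·R ≈ 523 × 1.22507 ≈ 640.71 mg.

641 mg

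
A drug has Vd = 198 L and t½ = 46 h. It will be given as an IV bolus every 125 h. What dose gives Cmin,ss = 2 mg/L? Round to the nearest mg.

2208 mg

τ/t½ = 125/46 ≈ 2.7174, so f = (1/2)^(125/46) ≈ 0.152049.
Cmin,ss = (D/Vd)·f/(1−f), so D = Cmin,ss·Vd·(1−f)/f.
D = 2 × 198 × (1−f)/f ≈ 2 × 198 × 5.57683 ≈ 2208.42 mg.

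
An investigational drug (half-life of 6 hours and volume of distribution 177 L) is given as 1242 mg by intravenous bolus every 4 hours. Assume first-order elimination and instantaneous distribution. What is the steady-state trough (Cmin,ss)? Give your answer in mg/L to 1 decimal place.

11.9 mg/L

τ/t½ = 4/6 ≈ 0.66667, so fraction remaining f = (1/2)^(4/6) ≈ 0.6300.
Single-dose peak C₀ = D/Vd = 1242/177 ≈ 7.017 mg/L.
Steady-state trough Cmin,ss = C₀·f/(1−f) ≈ 7.017 × 0.6300/0.3700 ≈ 11.948 mg/L.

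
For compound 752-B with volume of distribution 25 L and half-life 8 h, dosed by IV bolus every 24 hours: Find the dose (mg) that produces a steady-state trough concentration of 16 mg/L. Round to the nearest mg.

2800 mg

τ/t½ = 24/8 ≈ 3, so f = (1/2)^(24/8) ≈ 0.125000.
Cmin,ss = (D/Vd)·f/(1−f), so D = Cmin,ss·Vd·(1−f)/f.
D = 16 × 25 × (1−f)/f ≈ 16 × 25 × 7.00000 ≈ 2800.00 mg.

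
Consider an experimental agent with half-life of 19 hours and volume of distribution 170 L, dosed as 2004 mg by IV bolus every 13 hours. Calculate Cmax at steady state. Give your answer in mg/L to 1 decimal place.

31.2 mg/L

k = ln2/t½ = ln2/19 ≈ 0.036481 h⁻¹; fraction remaining f = e^(−kτ) = e^(−0.036481×13) ≈ 0.6223.
At steady state, accumulation factor R = 1/(1 − e^(−kτ)) ≈ 2.6476.
Single-dose peak C₀ = D/Vd = 2004/170 ≈ 11.788 mg/L.
Steady-state peak Cmax,ss = C₀·R ≈ 11.788 × 2.6476 ≈ 31.210 mg/L.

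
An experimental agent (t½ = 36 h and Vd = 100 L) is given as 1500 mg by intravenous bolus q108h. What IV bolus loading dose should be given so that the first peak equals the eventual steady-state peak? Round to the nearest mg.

1714 mg

f = (1/2)^(108/36) ≈ 0.125000; accumulation ratio R = 1/(1−f) ≈ 1.14286.
Loading dose to hit Cmax,ss on first dose: D_load = D_maint·R ≈ 1500 × 1.14286 ≈ 1714.29 mg.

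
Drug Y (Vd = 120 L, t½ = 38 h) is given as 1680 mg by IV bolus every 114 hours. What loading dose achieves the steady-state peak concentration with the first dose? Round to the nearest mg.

f = (1/2)^(114/38) ≈ 0.125000; accumulation ratio R = 1/(1−f) ≈ 1.14286.
Loading dose to hit Cmax,ss on first dose: D_load = D_maint·R ≈ 1680 × 1.14286 ≈ 1920.00 mg.

1920 mg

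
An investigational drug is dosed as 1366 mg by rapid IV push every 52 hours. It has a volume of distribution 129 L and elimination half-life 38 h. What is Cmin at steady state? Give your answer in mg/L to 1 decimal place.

6.7 mg/L

Over one 52-h interval, 52/38 ≈ 1.3684 half-lives elapse, leaving f ≈ 0.3873 of each dose.
Single-dose peak C₀ = D/Vd = 1366/129 ≈ 10.589 mg/L.
Steady-state trough Cmin,ss = C₀·f/(1−f) ≈ 10.589 × 0.3873/0.6127 ≈ 6.694 mg/L.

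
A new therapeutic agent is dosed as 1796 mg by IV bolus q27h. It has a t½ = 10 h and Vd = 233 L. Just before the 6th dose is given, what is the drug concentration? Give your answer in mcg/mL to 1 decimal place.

f = (1/2)^(τ/t½) = (1/2)^(27/10) ≈ 0.1539.
C₀ = D/Vd = 1796/233 ≈ 7.708 mcg/mL.
Before the 6th dose, 5 doses have been given. Superposition: Cmin = C₀·(f + f² + … + f^5).
≈ 7.708 × (0.1539 + 0.0237 + 0.0036 + 0.0006 + 0.0001) ≈ 7.708 × 0.1819 ≈ 1.402 mcg/mL.

1.4 mcg/mL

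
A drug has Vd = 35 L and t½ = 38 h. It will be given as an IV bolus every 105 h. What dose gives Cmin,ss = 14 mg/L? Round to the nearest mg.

τ/t½ = 105/38 ≈ 2.7632, so f = (1/2)^(105/38) ≈ 0.147301.
Cmin,ss = (D/Vd)·f/(1−f), so D = Cmin,ss·Vd·(1−f)/f.
D = 14 × 35 × (1−f)/f ≈ 14 × 35 × 5.78882 ≈ 2836.52 mg.

2837 mg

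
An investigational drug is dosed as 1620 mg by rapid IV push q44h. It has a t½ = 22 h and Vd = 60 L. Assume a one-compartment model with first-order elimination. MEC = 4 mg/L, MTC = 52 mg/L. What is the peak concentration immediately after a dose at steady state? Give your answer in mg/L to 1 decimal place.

The dosing interval is 2 half-lives, so f = 2^(−2) = 0.25.
Accumulation ratio R = 1/(1 − f) = 1/0.75 = 4/3.
Single-dose peak C₀ = D/Vd = 1620/60 = 27 mg/L.
Steady-state peak Cmax,ss = C₀·R = 27 × 4/3 ≈ 36.000 mg/L.
Peak 36.0 mg/L vs MTC 52 mg/L: below toxic threshold.

36.0 mg/L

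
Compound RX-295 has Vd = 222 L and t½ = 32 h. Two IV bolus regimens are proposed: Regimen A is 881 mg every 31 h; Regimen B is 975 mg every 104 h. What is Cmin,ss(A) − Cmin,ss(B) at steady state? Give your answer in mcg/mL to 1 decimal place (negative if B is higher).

Regimen A: f = (1/2)^(31/32) ≈ 0.5109; Cmin,ss = (881/222)·f/(1−f) ≈ 4.145 mcg/mL.
Regimen B: f = (1/2)^(104/32) ≈ 0.1051; Cmin,ss = (975/222)·f/(1−f) ≈ 0.516 mcg/mL.
Difference ≈ 4.145 − 0.516 ≈ 3.629 mcg/mL.

3.6 mcg/mL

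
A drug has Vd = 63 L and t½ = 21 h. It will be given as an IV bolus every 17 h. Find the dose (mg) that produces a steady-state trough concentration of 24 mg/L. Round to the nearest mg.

τ/t½ = 17/21 ≈ 0.80952, so f = (1/2)^(17/21) ≈ 0.570570.
Cmin,ss = (D/Vd)·f/(1−f), so D = Cmin,ss·Vd·(1−f)/f.
D = 24 × 63 × (1−f)/f ≈ 24 × 63 × 0.75263 ≈ 1137.98 mg.

1138 mg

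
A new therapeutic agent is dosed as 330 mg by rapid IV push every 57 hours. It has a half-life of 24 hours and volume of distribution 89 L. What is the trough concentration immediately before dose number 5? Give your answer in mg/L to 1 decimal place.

f = (1/2)^(τ/t½) = (1/2)^(57/24) ≈ 0.1928.
C₀ = D/Vd = 330/89 ≈ 3.708 mg/L.
Before the 5th dose, 4 doses have been given. Superposition: Cmin = C₀·(f + f² + … + f^4).
≈ 3.708 × (0.1928 + 0.0372 + 0.0072 + 0.0014) ≈ 3.708 × 0.2386 ≈ 0.885 mg/L.

0.9 mg/L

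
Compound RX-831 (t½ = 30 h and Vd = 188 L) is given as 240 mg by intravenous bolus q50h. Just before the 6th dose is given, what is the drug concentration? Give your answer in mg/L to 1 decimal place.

f = (1/2)^(τ/t½) = (1/2)^(50/30) ≈ 0.3150.
C₀ = D/Vd = 240/188 ≈ 1.277 mg/L.
Before the 6th dose, 5 doses have been given. Superposition: Cmin = C₀·(f + f² + … + f^5).
≈ 1.277 × (0.3150 + 0.0992 + 0.0313 + 0.0098 + 0.0031) ≈ 1.277 × 0.4584 ≈ 0.585 mg/L.

0.6 mg/L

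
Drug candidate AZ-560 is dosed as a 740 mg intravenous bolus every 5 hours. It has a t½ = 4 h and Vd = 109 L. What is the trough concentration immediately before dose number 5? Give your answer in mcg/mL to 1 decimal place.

4.8 mcg/mL

f = (1/2)^(τ/t½) = (1/2)^(5/4) ≈ 0.4204.
C₀ = D/Vd = 740/109 ≈ 6.789 mcg/mL.
Before the 5th dose, 4 doses have been given. Superposition: Cmin = C₀·(f + f² + … + f^4).
≈ 6.789 × (0.4204 + 0.1767 + 0.0743 + 0.0312) ≈ 6.789 × 0.7026 ≈ 4.770 mcg/mL.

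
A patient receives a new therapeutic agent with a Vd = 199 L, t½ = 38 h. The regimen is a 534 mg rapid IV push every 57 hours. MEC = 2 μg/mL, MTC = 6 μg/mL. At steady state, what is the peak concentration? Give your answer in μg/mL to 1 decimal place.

Over one 57-h interval, 57/38 ≈ 1.5 half-lives elapse, leaving f ≈ 0.3536 of each dose.
At steady state, accumulation factor R = 1/(1 − e^(−kτ)) ≈ 1.5470.
Each bolus raises the concentration by D/Vd = 534/199 ≈ 2.683 μg/mL.
Steady-state peak Cmax,ss = C₀·R ≈ 2.683 × 1.5470 ≈ 4.151 μg/mL.
Peak 4.2 μg/mL vs MTC 6 μg/mL: below toxic threshold.

4.2 μg/mL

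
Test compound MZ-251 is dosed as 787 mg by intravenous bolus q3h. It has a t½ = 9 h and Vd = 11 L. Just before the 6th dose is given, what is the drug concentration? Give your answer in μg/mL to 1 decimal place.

188.6 μg/mL

f = (1/2)^(τ/t½) = (1/2)^(3/9) ≈ 0.7937.
C₀ = D/Vd = 787/11 ≈ 71.545 μg/mL.
Before the 6th dose, 5 doses have been given. Superposition: Cmin = C₀·(f + f² + … + f^5).
≈ 71.545 × (0.7937 + 0.6300 + 0.5000 + 0.3968 + 0.3150) ≈ 71.545 × 2.6355 ≈ 188.557 μg/mL.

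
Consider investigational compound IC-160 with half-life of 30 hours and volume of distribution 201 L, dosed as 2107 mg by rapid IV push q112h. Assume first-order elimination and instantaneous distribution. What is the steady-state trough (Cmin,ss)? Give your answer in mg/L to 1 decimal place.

τ/t½ = 112/30 ≈ 3.7333, so fraction remaining f = (1/2)^(112/30) ≈ 0.0752.
At steady state, accumulation factor R = 1/(1 − e^(−kτ)) ≈ 1.0813.
Each bolus raises the concentration by D/Vd = 2107/201 ≈ 10.483 mg/L.
Steady-state peak Cmax,ss = C₀·R ≈ 10.483 × 1.0813 ≈ 11.335 mg/L.
One interval later, Cmin,ss = Cmax,ss·e^(−kτ) ≈ 11.335 × 0.0752 ≈ 0.852 mg/L.

0.9 mg/L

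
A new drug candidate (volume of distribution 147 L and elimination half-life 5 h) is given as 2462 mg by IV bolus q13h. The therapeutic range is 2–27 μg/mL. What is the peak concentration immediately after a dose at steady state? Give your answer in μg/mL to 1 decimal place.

20.1 μg/mL

k = ln2/t½ = ln2/5 ≈ 0.138629 h⁻¹; fraction remaining f = e^(−kτ) = e^(−0.138629×13) ≈ 0.1649.
Accumulation ratio R = 1/(1 − f) ≈ 1/0.8351 ≈ 1.1975.
Each bolus raises the concentration by D/Vd = 2462/147 ≈ 16.748 μg/mL.
Steady-state peak Cmax,ss = C₀·R ≈ 16.748 × 1.1975 ≈ 20.056 μg/mL.
Peak 20.1 μg/mL vs MTC 27 μg/mL: below toxic threshold.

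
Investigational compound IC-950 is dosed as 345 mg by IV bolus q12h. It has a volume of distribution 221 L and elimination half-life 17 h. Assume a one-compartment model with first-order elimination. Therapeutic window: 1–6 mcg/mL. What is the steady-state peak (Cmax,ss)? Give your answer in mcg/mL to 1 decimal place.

Over one 12-h interval, 12/17 ≈ 0.70588 half-lives elapse, leaving f ≈ 0.6131 of each dose.
At steady state, accumulation factor R = 1/(1 − e^(−kτ)) ≈ 2.5846.
Each bolus raises the concentration by D/Vd = 345/221 ≈ 1.561 mcg/mL.
Cmax,ss = C₀/(1 − f) ≈ 1.561/0.3869 ≈ 4.035 mcg/mL.
Peak 4.0 mcg/mL vs MTC 6 mcg/mL: below toxic threshold.

4.0 mcg/mL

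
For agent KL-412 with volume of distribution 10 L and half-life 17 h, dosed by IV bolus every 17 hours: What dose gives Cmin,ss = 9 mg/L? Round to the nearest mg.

τ/t½ = 17/17 ≈ 1, so f = (1/2)^(17/17) ≈ 0.500000.
Cmin,ss = (D/Vd)·f/(1−f), so D = Cmin,ss·Vd·(1−f)/f.
D = 9 × 10 × (1−f)/f ≈ 9 × 10 × 1.00000 ≈ 90.00 mg.

90 mg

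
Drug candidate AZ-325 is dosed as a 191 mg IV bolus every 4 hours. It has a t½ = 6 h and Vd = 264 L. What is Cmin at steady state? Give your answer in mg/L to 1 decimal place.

Over one 4-h interval, 4/6 ≈ 0.66667 half-lives elapse, leaving f ≈ 0.6300 of each dose.
At steady state, accumulation factor R = 1/(1 − e^(−kτ)) ≈ 2.7027.
Single-dose peak C₀ = D/Vd = 191/264 ≈ 0.723 mg/L.
Steady-state peak Cmax,ss = C₀·R ≈ 0.723 × 2.7027 ≈ 1.954 mg/L.
Steady-state trough Cmin,ss = Cmax,ss·f ≈ 1.954 × 0.6300 ≈ 1.231 mg/L.

1.2 mg/L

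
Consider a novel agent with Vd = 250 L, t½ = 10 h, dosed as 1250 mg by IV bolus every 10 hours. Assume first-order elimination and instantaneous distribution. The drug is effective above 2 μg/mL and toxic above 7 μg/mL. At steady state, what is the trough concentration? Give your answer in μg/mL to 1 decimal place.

5.0 μg/mL

τ = 10 h = 1 half-life, so f = (1/2)^1 = 0.5.
Accumulation ratio R = 1/(1 − f) = 1/0.5 = 2/1.
Single-dose peak C₀ = D/Vd = 1250/250 = 5 μg/mL.
Steady-state peak Cmax,ss = C₀·R = 5 × 2/1 ≈ 10.000 μg/mL.
Steady-state trough Cmin,ss = Cmax,ss·f ≈ 10.000 × 0.5 ≈ 5.000 μg/mL.
Trough 5.0 μg/mL vs MEC 2 μg/mL: adequate.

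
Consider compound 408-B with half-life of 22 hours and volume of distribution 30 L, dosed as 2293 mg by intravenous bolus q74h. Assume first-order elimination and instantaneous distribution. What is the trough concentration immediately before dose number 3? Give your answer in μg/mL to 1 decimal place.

8.1 μg/mL

f = (1/2)^(τ/t½) = (1/2)^(74/22) ≈ 0.0972.
C₀ = D/Vd = 2293/30 ≈ 76.433 μg/mL.
Before the 3rd dose, 2 doses have been given. Superposition: Cmin = C₀·(f + f²).
≈ 76.433 × (0.0972 + 0.0094) ≈ 76.433 × 0.1066 ≈ 8.148 μg/mL.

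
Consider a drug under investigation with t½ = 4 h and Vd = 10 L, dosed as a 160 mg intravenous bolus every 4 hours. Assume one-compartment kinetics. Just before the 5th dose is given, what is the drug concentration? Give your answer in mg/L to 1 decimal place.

15.0 mg/L

f = (1/2)^(τ/t½) = (1/2)^(4/4) ≈ 0.5000.
C₀ = D/Vd = 160/10 ≈ 16.000 mg/L.
Before the 5th dose, 4 doses have been given. Superposition: Cmin = C₀·(f + f² + … + f^4).
≈ 16.000 × (0.5000 + 0.2500 + 0.1250 + 0.0625) ≈ 16.000 × 0.9375 ≈ 15.000 mg/L.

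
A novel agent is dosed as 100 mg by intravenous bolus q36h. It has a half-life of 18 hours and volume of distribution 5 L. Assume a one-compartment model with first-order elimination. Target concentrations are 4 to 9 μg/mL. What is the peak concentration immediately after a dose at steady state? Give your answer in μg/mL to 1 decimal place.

26.7 μg/mL

τ = 36 h = 2 half-lives, so f = (1/2)^2 = 0.25.
At steady state, R = 1/(1 − 0.25) = 4/3.
Single-dose peak C₀ = D/Vd = 100/5 = 20 μg/mL.
Steady-state peak Cmax,ss = C₀·R = 20 × 4/3 ≈ 26.667 μg/mL.
Peak 26.7 μg/mL vs MTC 9 μg/mL: exceeds toxic threshold.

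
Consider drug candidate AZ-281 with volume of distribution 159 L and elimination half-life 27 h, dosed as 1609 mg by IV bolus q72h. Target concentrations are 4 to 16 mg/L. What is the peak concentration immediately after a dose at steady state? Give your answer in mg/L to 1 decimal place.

Over one 72-h interval, 72/27 ≈ 2.6667 half-lives elapse, leaving f ≈ 0.1575 of each dose.
At steady state, accumulation factor R = 1/(1 − e^(−kτ)) ≈ 1.1869.
Each bolus raises the concentration by D/Vd = 1609/159 ≈ 10.119 mg/L.
Steady-state peak Cmax,ss = C₀·R ≈ 10.119 × 1.1869 ≈ 12.010 mg/L.
Peak 12.0 mg/L vs MTC 16 mg/L: below toxic threshold.

12.0 mg/L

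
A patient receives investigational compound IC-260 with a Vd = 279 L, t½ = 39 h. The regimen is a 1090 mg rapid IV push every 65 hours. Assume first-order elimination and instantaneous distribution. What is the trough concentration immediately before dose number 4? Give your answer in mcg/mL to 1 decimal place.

f = (1/2)^(τ/t½) = (1/2)^(65/39) ≈ 0.3150.
C₀ = D/Vd = 1090/279 ≈ 3.907 mcg/mL.
Before the 4th dose, 3 doses have been given. Superposition: Cmin = C₀·(f + f² + … + f^3).
≈ 3.907 × (0.3150 + 0.0992 + 0.0313) ≈ 3.907 × 0.4455 ≈ 1.741 mcg/mL.

1.7 mcg/mL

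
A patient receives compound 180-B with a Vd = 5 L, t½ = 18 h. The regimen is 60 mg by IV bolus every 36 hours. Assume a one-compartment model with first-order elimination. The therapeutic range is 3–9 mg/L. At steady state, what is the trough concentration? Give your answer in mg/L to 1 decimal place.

The dosing interval is 2 half-lives, so f = 2^(−2) = 0.25.
Accumulation ratio R = 1/(1 − f) = 1/0.75 = 4/3.
Single-dose peak C₀ = D/Vd = 60/5 = 12 mg/L.
Steady-state peak Cmax,ss = C₀·R = 12 × 4/3 ≈ 16.000 mg/L.
Steady-state trough Cmin,ss = Cmax,ss·f ≈ 16.000 × 0.25 ≈ 4.000 mg/L.
Trough 4.0 mg/L vs MEC 3 mg/L: adequate.

4.0 mg/L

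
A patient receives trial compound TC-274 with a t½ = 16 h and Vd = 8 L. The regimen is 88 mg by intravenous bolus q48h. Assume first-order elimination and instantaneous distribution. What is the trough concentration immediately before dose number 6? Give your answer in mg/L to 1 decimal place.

1.6 mg/L

f = (1/2)^(τ/t½) = (1/2)^(48/16) ≈ 0.1250.
C₀ = D/Vd = 88/8 ≈ 11.000 mg/L.
Before the 6th dose, 5 doses have been given. Superposition: Cmin = C₀·(f + f² + … + f^5).
≈ 11.000 × (0.1250 + 0.0156 + 0.0020 + 0.0002 + 0.0000) ≈ 11.000 × 0.1428 ≈ 1.571 mg/L.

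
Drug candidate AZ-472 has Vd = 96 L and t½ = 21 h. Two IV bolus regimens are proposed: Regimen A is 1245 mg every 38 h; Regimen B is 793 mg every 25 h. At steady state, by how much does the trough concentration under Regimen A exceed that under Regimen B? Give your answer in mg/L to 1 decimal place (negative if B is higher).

Regimen A: f = (1/2)^(38/21) ≈ 0.2853; Cmin,ss = (1245/96)·f/(1−f) ≈ 5.177 mg/L.
Regimen B: f = (1/2)^(25/21) ≈ 0.4382; Cmin,ss = (793/96)·f/(1−f) ≈ 6.443 mg/L.
Difference ≈ 5.177 − 6.443 ≈ -1.266 mg/L.

-1.3 mg/L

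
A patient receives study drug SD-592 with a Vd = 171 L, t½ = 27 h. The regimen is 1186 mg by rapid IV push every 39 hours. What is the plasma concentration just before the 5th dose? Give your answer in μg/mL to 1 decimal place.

4.0 μg/mL

f = (1/2)^(τ/t½) = (1/2)^(39/27) ≈ 0.3674.
C₀ = D/Vd = 1186/171 ≈ 6.936 μg/mL.
Before the 5th dose, 4 doses have been given. Superposition: Cmin = C₀·(f + f² + … + f^4).
≈ 6.936 × (0.3674 + 0.1350 + 0.0496 + 0.0182) ≈ 6.936 × 0.5702 ≈ 3.955 μg/mL.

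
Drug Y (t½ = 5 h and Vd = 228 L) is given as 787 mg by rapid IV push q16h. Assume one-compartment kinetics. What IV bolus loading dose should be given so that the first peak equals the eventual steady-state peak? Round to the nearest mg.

883 mg

f = (1/2)^(16/5) ≈ 0.108819; accumulation ratio R = 1/(1−f) ≈ 1.12211.
Loading dose to hit Cmax,ss on first dose: D_load = D_maint·R ≈ 787 × 1.12211 ≈ 883.10 mg.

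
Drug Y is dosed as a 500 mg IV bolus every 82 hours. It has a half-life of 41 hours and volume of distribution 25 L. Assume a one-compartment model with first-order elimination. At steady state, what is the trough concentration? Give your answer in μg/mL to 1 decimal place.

The dosing interval is 2 half-lives, so f = 2^(−2) = 0.25.
Accumulation ratio R = 1/(1 − f) = 1/0.75 = 4/3.
Single-dose peak C₀ = D/Vd = 500/25 = 20 μg/mL.
Steady-state peak Cmax,ss = C₀·R = 20 × 4/3 ≈ 26.667 μg/mL.
Steady-state trough Cmin,ss = Cmax,ss·f ≈ 26.667 × 0.25 ≈ 6.667 μg/mL.

6.7 μg/mL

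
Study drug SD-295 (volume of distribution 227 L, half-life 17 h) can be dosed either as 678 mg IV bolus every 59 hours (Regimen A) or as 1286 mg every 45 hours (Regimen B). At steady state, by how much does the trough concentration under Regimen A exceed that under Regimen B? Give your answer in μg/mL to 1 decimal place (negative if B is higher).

Regimen A: f = (1/2)^(59/17) ≈ 0.0902; Cmin,ss = (678/227)·f/(1−f) ≈ 0.296 μg/mL.
Regimen B: f = (1/2)^(45/17) ≈ 0.1596; Cmin,ss = (1286/227)·f/(1−f) ≈ 1.076 μg/mL.
Difference ≈ 0.296 − 1.076 ≈ -0.780 μg/mL.

-0.8 μg/mL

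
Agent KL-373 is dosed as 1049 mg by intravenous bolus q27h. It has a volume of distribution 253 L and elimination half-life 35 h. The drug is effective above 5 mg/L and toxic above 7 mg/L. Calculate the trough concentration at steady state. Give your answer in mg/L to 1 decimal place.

k = ln2/t½ = ln2/35 ≈ 0.019804 h⁻¹; fraction remaining f = e^(−kτ) = e^(−0.019804×27) ≈ 0.5858.
Each bolus raises the concentration by D/Vd = 1049/253 ≈ 4.146 mg/L.
Steady-state trough Cmin,ss = C₀·f/(1−f) ≈ 4.146 × 0.5858/0.4142 ≈ 5.864 mg/L.
Trough 5.9 mg/L vs MEC 5 mg/L: adequate.

5.9 mg/L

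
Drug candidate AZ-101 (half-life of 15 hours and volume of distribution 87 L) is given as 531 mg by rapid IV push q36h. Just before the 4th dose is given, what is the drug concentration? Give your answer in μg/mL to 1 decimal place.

1.4 μg/mL

f = (1/2)^(τ/t½) = (1/2)^(36/15) ≈ 0.1895.
C₀ = D/Vd = 531/87 ≈ 6.103 μg/mL.
Before the 4th dose, 3 doses have been given. Superposition: Cmin = C₀·(f + f² + … + f^3).
≈ 6.103 × (0.1895 + 0.0359 + 0.0068) ≈ 6.103 × 0.2322 ≈ 1.417 μg/mL.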